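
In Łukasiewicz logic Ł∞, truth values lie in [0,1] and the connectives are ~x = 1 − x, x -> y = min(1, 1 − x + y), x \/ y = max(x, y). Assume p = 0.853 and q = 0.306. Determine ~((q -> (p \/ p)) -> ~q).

0.306

p \/ p = max(0.853, 0.853) = 0.853
q -> (p \/ p) = min(1, 1 − 0.306 + 0.853) = min(1, 1.547) = 1.000
~q = 1 − 0.306 = 0.694
(q -> (p \/ p)) -> ~q = min(1, 1 − 1.000 + 0.694) = min(1, 0.694) = 0.694
~((q -> (p \/ p)) -> ~q) = 1 − 0.694 = 0.306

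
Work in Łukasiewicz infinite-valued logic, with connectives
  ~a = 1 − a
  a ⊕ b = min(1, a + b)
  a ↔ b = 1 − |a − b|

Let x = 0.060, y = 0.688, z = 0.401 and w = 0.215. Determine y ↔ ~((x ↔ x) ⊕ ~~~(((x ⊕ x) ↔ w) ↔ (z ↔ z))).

0.312

x ↔ x = 1 − |0.060 − 0.060| = 1 − 0.000 = 1.000
x ⊕ x = min(1, 0.060 + 0.060) = min(1, 0.120) = 0.120
(x ⊕ x) ↔ w = 1 − |0.120 − 0.215| = 1 − 0.095 = 0.905
z ↔ z = 1 − |0.401 − 0.401| = 1 − 0.000 = 1.000
((x ⊕ x) ↔ w) ↔ (z ↔ z) = 1 − |0.905 − 1.000| = 1 − 0.095 = 0.905
~(((x ⊕ x) ↔ w) ↔ (z ↔ z)) = 1 − 0.905 = 0.095
~~(((x ⊕ x) ↔ w) ↔ (z ↔ z)) = 1 − 0.095 = 0.905
~~~(((x ⊕ x) ↔ w) ↔ (z ↔ z)) = 1 − 0.905 = 0.095
(x ↔ x) ⊕ ~~~(((x ⊕ x) ↔ w) ↔ (z ↔ z)) = min(1, 1.000 + 0.095) = min(1, 1.095) = 1.000
~((x ↔ x) ⊕ ~~~(((x ⊕ x) ↔ w) ↔ (z ↔ z))) = 1 − 1.000 = 0.000
y ↔ ~((x ↔ x) ⊕ ~~~(((x ⊕ x) ↔ w) ↔ (z ↔ z))) = 1 − |0.688 − 0.000| = 1 − 0.688 = 0.312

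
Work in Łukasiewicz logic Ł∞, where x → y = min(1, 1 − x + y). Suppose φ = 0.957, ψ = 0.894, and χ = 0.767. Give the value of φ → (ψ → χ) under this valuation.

ψ → χ = min(1, 1 − 0.894 + 0.767) = min(1, 0.873) = 0.873
φ → (ψ → χ) = min(1, 1 − 0.957 + 0.873) = min(1, 0.916) = 0.916

0.916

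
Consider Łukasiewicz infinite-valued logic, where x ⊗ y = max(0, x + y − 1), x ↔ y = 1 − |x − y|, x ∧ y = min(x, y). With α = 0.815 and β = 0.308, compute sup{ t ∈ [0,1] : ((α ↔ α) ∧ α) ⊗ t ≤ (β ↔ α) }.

α ↔ α = 1 − |0.815 − 0.815| = 1 − 0.000 = 1.000
(α ↔ α) ∧ α = min(1.000, 0.815) = 0.815
So the left factor is (α ↔ α) ∧ α = 0.815.
β ↔ α = 1 − |0.308 − 0.815| = 1 − 0.507 = 0.493
So the right-hand bound is β ↔ α = 0.493.
The residuum of the Łukasiewicz t-norm gives the supremum: min(1, 1 − 0.815 + 0.493).
1 − 0.815 + 0.493 = 0.678, so t = min(1, 0.678) = 0.678.
Check: 0.815 ⊗ 0.678 = max(0, 0.493) = 0.493 ≤ 0.493.

0.678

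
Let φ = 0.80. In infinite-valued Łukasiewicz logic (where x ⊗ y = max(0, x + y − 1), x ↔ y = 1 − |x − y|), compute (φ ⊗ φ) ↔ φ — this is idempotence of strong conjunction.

φ ⊗ φ = max(0, 0.80 + 0.80 − 1) = max(0, 0.60) = 0.60
(φ ⊗ φ) ↔ φ = 1 − |0.60 − 0.80| = 1 − 0.20 = 0.80
(The value 0.80 < 1 shows this instance is not satisfied; fails in Ł∞ since a ⊗ a = max(0, 2a−1) ≠ a in general.)

0.80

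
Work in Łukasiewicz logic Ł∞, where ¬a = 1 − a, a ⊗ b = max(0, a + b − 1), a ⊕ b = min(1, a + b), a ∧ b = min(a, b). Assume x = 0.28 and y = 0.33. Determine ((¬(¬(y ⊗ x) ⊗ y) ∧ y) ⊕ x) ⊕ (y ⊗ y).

y ⊗ x = max(0, 0.33 + 0.28 − 1) = max(0, -0.39) = 0.00
¬(y ⊗ x) = 1 − 0.00 = 1.00
¬(y ⊗ x) ⊗ y = max(0, 1.00 + 0.33 − 1) = max(0, 0.33) = 0.33
¬(¬(y ⊗ x) ⊗ y) = 1 − 0.33 = 0.67
¬(¬(y ⊗ x) ⊗ y) ∧ y = min(0.67, 0.33) = 0.33
(¬(¬(y ⊗ x) ⊗ y) ∧ y) ⊕ x = min(1, 0.33 + 0.28) = min(1, 0.61) = 0.61
y ⊗ y = max(0, 0.33 + 0.33 − 1) = max(0, -0.34) = 0.00
((¬(¬(y ⊗ x) ⊗ y) ∧ y) ⊕ x) ⊕ (y ⊗ y) = min(1, 0.61 + 0.00) = min(1, 0.61) = 0.61

0.61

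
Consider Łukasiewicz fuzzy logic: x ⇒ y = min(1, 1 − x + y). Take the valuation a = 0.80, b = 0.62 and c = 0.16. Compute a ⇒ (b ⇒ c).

b ⇒ c = min(1, 1 − 0.62 + 0.16) = min(1, 0.54) = 0.54
a ⇒ (b ⇒ c) = min(1, 1 − 0.80 + 0.54) = min(1, 0.74) = 0.74

0.74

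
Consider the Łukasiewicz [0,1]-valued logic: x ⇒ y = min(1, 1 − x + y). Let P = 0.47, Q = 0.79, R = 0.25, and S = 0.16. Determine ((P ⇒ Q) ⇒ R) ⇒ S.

P ⇒ Q = min(1, 1 − 0.47 + 0.79) = min(1, 1.32) = 1.00
(P ⇒ Q) ⇒ R = min(1, 1 − 1.00 + 0.25) = min(1, 0.25) = 0.25
((P ⇒ Q) ⇒ R) ⇒ S = min(1, 1 − 0.25 + 0.16) = min(1, 0.91) = 0.91

0.91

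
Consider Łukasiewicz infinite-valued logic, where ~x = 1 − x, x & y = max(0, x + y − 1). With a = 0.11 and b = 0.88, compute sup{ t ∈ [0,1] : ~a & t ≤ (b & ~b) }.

~a = 1 − 0.11 = 0.89
So the left factor is ~a = 0.89.
~b = 1 − 0.88 = 0.12
b & ~b = max(0, 0.88 + 0.12 − 1) = max(0, 0.00) = 0.00
So the right-hand bound is b & ~b = 0.00.
The residuum of the Łukasiewicz t-norm gives the supremum: min(1, 1 − 0.89 + 0.00).
1 − 0.89 + 0.00 = 0.11, so t = min(1, 0.11) = 0.11.
Check: 0.89 & 0.11 = max(0, 0.00) = 0.00 ≤ 0.00.

0.11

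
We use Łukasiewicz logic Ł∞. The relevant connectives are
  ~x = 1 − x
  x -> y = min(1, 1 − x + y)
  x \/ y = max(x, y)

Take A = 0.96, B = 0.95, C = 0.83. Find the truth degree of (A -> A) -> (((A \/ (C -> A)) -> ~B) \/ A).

0.96

A -> A = min(1, 1 − 0.96 + 0.96) = min(1, 1.00) = 1.00
C -> A = min(1, 1 − 0.83 + 0.96) = min(1, 1.13) = 1.00
A \/ (C -> A) = max(0.96, 1.00) = 1.00
~B = 1 − 0.95 = 0.05
(A \/ (C -> A)) -> ~B = min(1, 1 − 1.00 + 0.05) = min(1, 0.05) = 0.05
((A \/ (C -> A)) -> ~B) \/ A = max(0.05, 0.96) = 0.96
(A -> A) -> (((A \/ (C -> A)) -> ~B) \/ A) = min(1, 1 − 1.00 + 0.96) = min(1, 0.96) = 0.96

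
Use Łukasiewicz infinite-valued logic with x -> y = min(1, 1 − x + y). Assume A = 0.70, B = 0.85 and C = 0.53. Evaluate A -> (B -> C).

B -> C = min(1, 1 − 0.85 + 0.53) = min(1, 0.68) = 0.68
A -> (B -> C) = min(1, 1 − 0.70 + 0.68) = min(1, 0.98) = 0.98

0.98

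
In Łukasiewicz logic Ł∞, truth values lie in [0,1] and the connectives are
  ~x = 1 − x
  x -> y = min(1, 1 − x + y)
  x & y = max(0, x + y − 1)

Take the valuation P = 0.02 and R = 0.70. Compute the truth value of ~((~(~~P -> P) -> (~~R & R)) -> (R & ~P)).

~P = 1 − 0.02 = 0.98
~~P = 1 − 0.98 = 0.02
~~P -> P = min(1, 1 − 0.02 + 0.02) = min(1, 1.00) = 1.00
~(~~P -> P) = 1 − 1.00 = 0.00
~R = 1 − 0.70 = 0.30
~~R = 1 − 0.30 = 0.70
~~R & R = max(0, 0.70 + 0.70 − 1) = max(0, 0.40) = 0.40
~(~~P -> P) -> (~~R & R) = min(1, 1 − 0.00 + 0.40) = min(1, 1.40) = 1.00
R & ~P = max(0, 0.70 + 0.98 − 1) = max(0, 0.68) = 0.68
(~(~~P -> P) -> (~~R & R)) -> (R & ~P) = min(1, 1 − 1.00 + 0.68) = min(1, 0.68) = 0.68
~((~(~~P -> P) -> (~~R & R)) -> (R & ~P)) = 1 − 0.68 = 0.32

0.32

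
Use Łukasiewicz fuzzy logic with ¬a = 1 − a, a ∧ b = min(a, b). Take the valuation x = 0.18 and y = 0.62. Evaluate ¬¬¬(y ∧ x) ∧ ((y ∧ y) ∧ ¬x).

0.62

y ∧ x = min(0.62, 0.18) = 0.18
¬(y ∧ x) = 1 − 0.18 = 0.82
¬¬(y ∧ x) = 1 − 0.82 = 0.18
¬¬¬(y ∧ x) = 1 − 0.18 = 0.82
y ∧ y = min(0.62, 0.62) = 0.62
¬x = 1 − 0.18 = 0.82
(y ∧ y) ∧ ¬x = min(0.62, 0.82) = 0.62
¬¬¬(y ∧ x) ∧ ((y ∧ y) ∧ ¬x) = min(0.82, 0.62) = 0.62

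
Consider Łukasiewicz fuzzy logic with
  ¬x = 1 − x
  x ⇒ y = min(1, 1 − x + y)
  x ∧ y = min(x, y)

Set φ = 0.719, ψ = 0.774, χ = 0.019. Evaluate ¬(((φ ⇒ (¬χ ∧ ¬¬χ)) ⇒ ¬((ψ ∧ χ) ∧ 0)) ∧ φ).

¬χ = 1 − 0.019 = 0.981
¬¬χ = 1 − 0.981 = 0.019
¬χ ∧ ¬¬χ = min(0.981, 0.019) = 0.019
φ ⇒ (¬χ ∧ ¬¬χ) = min(1, 1 − 0.719 + 0.019) = min(1, 0.300) = 0.300
ψ ∧ χ = min(0.774, 0.019) = 0.019
(ψ ∧ χ) ∧ 0 = min(0.019, 0.000) = 0.000
¬((ψ ∧ χ) ∧ 0) = 1 − 0.000 = 1.000
(φ ⇒ (¬χ ∧ ¬¬χ)) ⇒ ¬((ψ ∧ χ) ∧ 0) = min(1, 1 − 0.300 + 1.000) = min(1, 1.700) = 1.000
((φ ⇒ (¬χ ∧ ¬¬χ)) ⇒ ¬((ψ ∧ χ) ∧ 0)) ∧ φ = min(1.000, 0.719) = 0.719
¬(((φ ⇒ (¬χ ∧ ¬¬χ)) ⇒ ¬((ψ ∧ χ) ∧ 0)) ∧ φ) = 1 − 0.719 = 0.281

0.281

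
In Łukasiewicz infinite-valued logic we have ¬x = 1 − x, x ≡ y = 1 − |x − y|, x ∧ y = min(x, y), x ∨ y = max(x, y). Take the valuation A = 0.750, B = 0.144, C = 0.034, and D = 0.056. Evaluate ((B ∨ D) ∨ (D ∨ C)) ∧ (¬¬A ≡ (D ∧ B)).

B ∨ D = max(0.144, 0.056) = 0.144
D ∨ C = max(0.056, 0.034) = 0.056
(B ∨ D) ∨ (D ∨ C) = max(0.144, 0.056) = 0.144
¬A = 1 − 0.750 = 0.250
¬¬A = 1 − 0.250 = 0.750
D ∧ B = min(0.056, 0.144) = 0.056
¬¬A ≡ (D ∧ B) = 1 − |0.750 − 0.056| = 1 − 0.694 = 0.306
((B ∨ D) ∨ (D ∨ C)) ∧ (¬¬A ≡ (D ∧ B)) = min(0.144, 0.306) = 0.144

0.144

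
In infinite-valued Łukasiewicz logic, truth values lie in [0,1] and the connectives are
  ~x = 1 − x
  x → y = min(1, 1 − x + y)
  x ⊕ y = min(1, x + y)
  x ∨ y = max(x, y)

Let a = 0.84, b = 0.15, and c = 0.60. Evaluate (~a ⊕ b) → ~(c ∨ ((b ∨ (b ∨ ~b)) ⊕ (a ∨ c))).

0.69

~a = 1 − 0.84 = 0.16
~a ⊕ b = min(1, 0.16 + 0.15) = min(1, 0.31) = 0.31
~b = 1 − 0.15 = 0.85
b ∨ ~b = max(0.15, 0.85) = 0.85
b ∨ (b ∨ ~b) = max(0.15, 0.85) = 0.85
a ∨ c = max(0.84, 0.60) = 0.84
(b ∨ (b ∨ ~b)) ⊕ (a ∨ c) = min(1, 0.85 + 0.84) = min(1, 1.69) = 1.00
c ∨ ((b ∨ (b ∨ ~b)) ⊕ (a ∨ c)) = max(0.60, 1.00) = 1.00
~(c ∨ ((b ∨ (b ∨ ~b)) ⊕ (a ∨ c))) = 1 − 1.00 = 0.00
(~a ⊕ b) → ~(c ∨ ((b ∨ (b ∨ ~b)) ⊕ (a ∨ c))) = min(1, 1 − 0.31 + 0.00) = min(1, 0.69) = 0.69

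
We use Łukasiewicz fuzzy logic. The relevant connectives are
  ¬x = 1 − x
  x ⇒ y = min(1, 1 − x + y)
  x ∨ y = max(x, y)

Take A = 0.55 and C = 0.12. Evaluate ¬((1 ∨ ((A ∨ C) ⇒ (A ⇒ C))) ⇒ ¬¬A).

0.45

A ∨ C = max(0.55, 0.12) = 0.55
A ⇒ C = min(1, 1 − 0.55 + 0.12) = min(1, 0.57) = 0.57
(A ∨ C) ⇒ (A ⇒ C) = min(1, 1 − 0.55 + 0.57) = min(1, 1.02) = 1.00
1 ∨ ((A ∨ C) ⇒ (A ⇒ C)) = max(1.00, 1.00) = 1.00
¬A = 1 − 0.55 = 0.45
¬¬A = 1 − 0.45 = 0.55
(1 ∨ ((A ∨ C) ⇒ (A ⇒ C))) ⇒ ¬¬A = min(1, 1 − 1.00 + 0.55) = min(1, 0.55) = 0.55
¬((1 ∨ ((A ∨ C) ⇒ (A ⇒ C))) ⇒ ¬¬A) = 1 − 0.55 = 0.45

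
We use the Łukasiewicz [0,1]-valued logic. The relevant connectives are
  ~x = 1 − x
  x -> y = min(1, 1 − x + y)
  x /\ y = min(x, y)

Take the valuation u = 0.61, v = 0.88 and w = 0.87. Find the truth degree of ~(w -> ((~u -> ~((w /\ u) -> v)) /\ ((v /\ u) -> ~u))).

0.26

~u = 1 − 0.61 = 0.39
w /\ u = min(0.87, 0.61) = 0.61
(w /\ u) -> v = min(1, 1 − 0.61 + 0.88) = min(1, 1.27) = 1.00
~((w /\ u) -> v) = 1 − 1.00 = 0.00
~u -> ~((w /\ u) -> v) = min(1, 1 − 0.39 + 0.00) = min(1, 0.61) = 0.61
v /\ u = min(0.88, 0.61) = 0.61
(v /\ u) -> ~u = min(1, 1 − 0.61 + 0.39) = min(1, 0.78) = 0.78
(~u -> ~((w /\ u) -> v)) /\ ((v /\ u) -> ~u) = min(0.61, 0.78) = 0.61
w -> ((~u -> ~((w /\ u) -> v)) /\ ((v /\ u) -> ~u)) = min(1, 1 − 0.87 + 0.61) = min(1, 0.74) = 0.74
~(w -> ((~u -> ~((w /\ u) -> v)) /\ ((v /\ u) -> ~u))) = 1 − 0.74 = 0.26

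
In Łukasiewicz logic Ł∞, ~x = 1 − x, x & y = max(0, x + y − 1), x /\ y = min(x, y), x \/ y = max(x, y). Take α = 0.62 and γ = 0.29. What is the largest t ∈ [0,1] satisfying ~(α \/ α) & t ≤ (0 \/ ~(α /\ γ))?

α \/ α = max(0.62, 0.62) = 0.62
~(α \/ α) = 1 − 0.62 = 0.38
So the left factor is ~(α \/ α) = 0.38.
α /\ γ = min(0.62, 0.29) = 0.29
~(α /\ γ) = 1 − 0.29 = 0.71
0 \/ ~(α /\ γ) = max(0.00, 0.71) = 0.71
So the right-hand bound is 0 \/ ~(α /\ γ) = 0.71.
The residuum of the Łukasiewicz t-norm gives the supremum: min(1, 1 − 0.38 + 0.71).
1 − 0.38 + 0.71 = 1.33, so t = min(1, 1.33) = 1.00.
Check: 0.38 & 1.00 = max(0, 0.38) = 0.38 ≤ 0.71.

1.00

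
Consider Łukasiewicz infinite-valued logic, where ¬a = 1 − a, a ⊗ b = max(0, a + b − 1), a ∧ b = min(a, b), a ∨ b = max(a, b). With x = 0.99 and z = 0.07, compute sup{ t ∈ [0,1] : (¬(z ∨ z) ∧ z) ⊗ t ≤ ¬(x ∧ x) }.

0.94

z ∨ z = max(0.07, 0.07) = 0.07
¬(z ∨ z) = 1 − 0.07 = 0.93
¬(z ∨ z) ∧ z = min(0.93, 0.07) = 0.07
So the left factor is ¬(z ∨ z) ∧ z = 0.07.
x ∧ x = min(0.99, 0.99) = 0.99
¬(x ∧ x) = 1 − 0.99 = 0.01
So the right-hand bound is ¬(x ∧ x) = 0.01.
The residuum of the Łukasiewicz t-norm gives the supremum: min(1, 1 − 0.07 + 0.01).
1 − 0.07 + 0.01 = 0.94, so t = min(1, 0.94) = 0.94.
Check: 0.07 ⊗ 0.94 = max(0, 0.01) = 0.01 ≤ 0.01.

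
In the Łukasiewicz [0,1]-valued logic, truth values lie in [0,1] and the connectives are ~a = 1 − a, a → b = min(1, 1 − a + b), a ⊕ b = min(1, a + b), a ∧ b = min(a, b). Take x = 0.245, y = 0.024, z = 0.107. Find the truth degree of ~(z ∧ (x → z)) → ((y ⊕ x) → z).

x → z = min(1, 1 − 0.245 + 0.107) = min(1, 0.862) = 0.862
z ∧ (x → z) = min(0.107, 0.862) = 0.107
~(z ∧ (x → z)) = 1 − 0.107 = 0.893
y ⊕ x = min(1, 0.024 + 0.245) = min(1, 0.269) = 0.269
(y ⊕ x) → z = min(1, 1 − 0.269 + 0.107) = min(1, 0.838) = 0.838
~(z ∧ (x → z)) → ((y ⊕ x) → z) = min(1, 1 − 0.893 + 0.838) = min(1, 0.945) = 0.945

0.945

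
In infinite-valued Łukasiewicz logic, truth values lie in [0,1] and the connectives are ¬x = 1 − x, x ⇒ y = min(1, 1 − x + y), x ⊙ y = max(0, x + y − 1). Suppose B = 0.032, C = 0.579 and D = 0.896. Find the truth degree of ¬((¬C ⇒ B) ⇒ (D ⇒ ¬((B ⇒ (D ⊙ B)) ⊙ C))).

¬C = 1 − 0.579 = 0.421
¬C ⇒ B = min(1, 1 − 0.421 + 0.032) = min(1, 0.611) = 0.611
D ⊙ B = max(0, 0.896 + 0.032 − 1) = max(0, -0.072) = 0.000
B ⇒ (D ⊙ B) = min(1, 1 − 0.032 + 0.000) = min(1, 0.968) = 0.968
(B ⇒ (D ⊙ B)) ⊙ C = max(0, 0.968 + 0.579 − 1) = max(0, 0.547) = 0.547
¬((B ⇒ (D ⊙ B)) ⊙ C) = 1 − 0.547 = 0.453
D ⇒ ¬((B ⇒ (D ⊙ B)) ⊙ C) = min(1, 1 − 0.896 + 0.453) = min(1, 0.557) = 0.557
(¬C ⇒ B) ⇒ (D ⇒ ¬((B ⇒ (D ⊙ B)) ⊙ C)) = min(1, 1 − 0.611 + 0.557) = min(1, 0.946) = 0.946
¬((¬C ⇒ B) ⇒ (D ⇒ ¬((B ⇒ (D ⊙ B)) ⊙ C))) = 1 − 0.946 = 0.054

0.054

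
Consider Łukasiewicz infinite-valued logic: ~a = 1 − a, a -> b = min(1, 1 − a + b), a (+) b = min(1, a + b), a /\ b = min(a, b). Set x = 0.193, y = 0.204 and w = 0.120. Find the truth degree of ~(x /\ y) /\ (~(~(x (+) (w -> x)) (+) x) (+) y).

0.807

x /\ y = min(0.193, 0.204) = 0.193
~(x /\ y) = 1 − 0.193 = 0.807
w -> x = min(1, 1 − 0.120 + 0.193) = min(1, 1.073) = 1.000
x (+) (w -> x) = min(1, 0.193 + 1.000) = min(1, 1.193) = 1.000
~(x (+) (w -> x)) = 1 − 1.000 = 0.000
~(x (+) (w -> x)) (+) x = min(1, 0.000 + 0.193) = min(1, 0.193) = 0.193
~(~(x (+) (w -> x)) (+) x) = 1 − 0.193 = 0.807
~(~(x (+) (w -> x)) (+) x) (+) y = min(1, 0.807 + 0.204) = min(1, 1.011) = 1.000
~(x /\ y) /\ (~(~(x (+) (w -> x)) (+) x) (+) y) = min(0.807, 1.000) = 0.807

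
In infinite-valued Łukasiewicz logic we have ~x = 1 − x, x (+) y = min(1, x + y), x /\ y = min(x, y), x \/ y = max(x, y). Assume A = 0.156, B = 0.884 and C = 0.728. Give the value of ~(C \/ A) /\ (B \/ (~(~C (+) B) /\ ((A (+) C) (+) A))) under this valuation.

C \/ A = max(0.728, 0.156) = 0.728
~(C \/ A) = 1 − 0.728 = 0.272
~C = 1 − 0.728 = 0.272
~C (+) B = min(1, 0.272 + 0.884) = min(1, 1.156) = 1.000
~(~C (+) B) = 1 − 1.000 = 0.000
A (+) C = min(1, 0.156 + 0.728) = min(1, 0.884) = 0.884
(A (+) C) (+) A = min(1, 0.884 + 0.156) = min(1, 1.040) = 1.000
~(~C (+) B) /\ ((A (+) C) (+) A) = min(0.000, 1.000) = 0.000
B \/ (~(~C (+) B) /\ ((A (+) C) (+) A)) = max(0.884, 0.000) = 0.884
~(C \/ A) /\ (B \/ (~(~C (+) B) /\ ((A (+) C) (+) A))) = min(0.272, 0.884) = 0.272

0.272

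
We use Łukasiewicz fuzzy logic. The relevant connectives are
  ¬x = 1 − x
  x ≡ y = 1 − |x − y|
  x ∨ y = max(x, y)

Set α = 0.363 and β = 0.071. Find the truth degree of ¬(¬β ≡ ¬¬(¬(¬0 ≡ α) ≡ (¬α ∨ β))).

¬β = 1 − 0.071 = 0.929
¬0 = 1 − 0.000 = 1.000
¬0 ≡ α = 1 − |1.000 − 0.363| = 1 − 0.637 = 0.363
¬(¬0 ≡ α) = 1 − 0.363 = 0.637
¬α = 1 − 0.363 = 0.637
¬α ∨ β = max(0.637, 0.071) = 0.637
¬(¬0 ≡ α) ≡ (¬α ∨ β) = 1 − |0.637 − 0.637| = 1 − 0.000 = 1.000
¬(¬(¬0 ≡ α) ≡ (¬α ∨ β)) = 1 − 1.000 = 0.000
¬¬(¬(¬0 ≡ α) ≡ (¬α ∨ β)) = 1 − 0.000 = 1.000
¬β ≡ ¬¬(¬(¬0 ≡ α) ≡ (¬α ∨ β)) = 1 − |0.929 − 1.000| = 1 − 0.071 = 0.929
¬(¬β ≡ ¬¬(¬(¬0 ≡ α) ≡ (¬α ∨ β))) = 1 − 0.929 = 0.071

0.071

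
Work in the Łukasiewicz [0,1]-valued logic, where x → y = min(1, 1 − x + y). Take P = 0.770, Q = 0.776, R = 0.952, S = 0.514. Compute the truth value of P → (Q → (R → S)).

1.000

R → S = min(1, 1 − 0.952 + 0.514) = min(1, 0.562) = 0.562
Q → (R → S) = min(1, 1 − 0.776 + 0.562) = min(1, 0.786) = 0.786
P → (Q → (R → S)) = min(1, 1 − 0.770 + 0.786) = min(1, 1.016) = 1.000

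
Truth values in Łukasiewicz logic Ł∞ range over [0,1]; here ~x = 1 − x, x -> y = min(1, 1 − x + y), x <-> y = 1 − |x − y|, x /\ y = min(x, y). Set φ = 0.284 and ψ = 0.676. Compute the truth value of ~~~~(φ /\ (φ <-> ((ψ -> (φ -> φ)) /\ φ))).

0.284

φ -> φ = min(1, 1 − 0.284 + 0.284) = min(1, 1.000) = 1.000
ψ -> (φ -> φ) = min(1, 1 − 0.676 + 1.000) = min(1, 1.324) = 1.000
(ψ -> (φ -> φ)) /\ φ = min(1.000, 0.284) = 0.284
φ <-> ((ψ -> (φ -> φ)) /\ φ) = 1 − |0.284 − 0.284| = 1 − 0.000 = 1.000
φ /\ (φ <-> ((ψ -> (φ -> φ)) /\ φ)) = min(0.284, 1.000) = 0.284
~(φ /\ (φ <-> ((ψ -> (φ -> φ)) /\ φ))) = 1 − 0.284 = 0.716
~~(φ /\ (φ <-> ((ψ -> (φ -> φ)) /\ φ))) = 1 − 0.716 = 0.284
~~~(φ /\ (φ <-> ((ψ -> (φ -> φ)) /\ φ))) = 1 − 0.284 = 0.716
~~~~(φ /\ (φ <-> ((ψ -> (φ -> φ)) /\ φ))) = 1 − 0.716 = 0.284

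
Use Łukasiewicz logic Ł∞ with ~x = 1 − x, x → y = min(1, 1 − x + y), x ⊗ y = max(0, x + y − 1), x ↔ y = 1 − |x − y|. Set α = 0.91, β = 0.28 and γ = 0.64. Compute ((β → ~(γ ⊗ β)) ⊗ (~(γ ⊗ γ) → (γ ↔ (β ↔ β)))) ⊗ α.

0.83

γ ⊗ β = max(0, 0.64 + 0.28 − 1) = max(0, -0.08) = 0.00
~(γ ⊗ β) = 1 − 0.00 = 1.00
β → ~(γ ⊗ β) = min(1, 1 − 0.28 + 1.00) = min(1, 1.72) = 1.00
γ ⊗ γ = max(0, 0.64 + 0.64 − 1) = max(0, 0.28) = 0.28
~(γ ⊗ γ) = 1 − 0.28 = 0.72
β ↔ β = 1 − |0.28 − 0.28| = 1 − 0.00 = 1.00
γ ↔ (β ↔ β) = 1 − |0.64 − 1.00| = 1 − 0.36 = 0.64
~(γ ⊗ γ) → (γ ↔ (β ↔ β)) = min(1, 1 − 0.72 + 0.64) = min(1, 0.92) = 0.92
(β → ~(γ ⊗ β)) ⊗ (~(γ ⊗ γ) → (γ ↔ (β ↔ β))) = max(0, 1.00 + 0.92 − 1) = max(0, 0.92) = 0.92
((β → ~(γ ⊗ β)) ⊗ (~(γ ⊗ γ) → (γ ↔ (β ↔ β)))) ⊗ α = max(0, 0.92 + 0.91 − 1) = max(0, 0.83) = 0.83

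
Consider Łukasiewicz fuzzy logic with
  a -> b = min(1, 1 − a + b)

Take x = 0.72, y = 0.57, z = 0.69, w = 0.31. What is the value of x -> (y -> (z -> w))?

1.00

z -> w = min(1, 1 − 0.69 + 0.31) = min(1, 0.62) = 0.62
y -> (z -> w) = min(1, 1 − 0.57 + 0.62) = min(1, 1.05) = 1.00
x -> (y -> (z -> w)) = min(1, 1 − 0.72 + 1.00) = min(1, 1.28) = 1.00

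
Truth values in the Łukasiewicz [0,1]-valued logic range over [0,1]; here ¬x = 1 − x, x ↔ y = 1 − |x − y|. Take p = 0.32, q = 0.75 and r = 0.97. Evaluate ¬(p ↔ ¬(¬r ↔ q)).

¬r = 1 − 0.97 = 0.03
¬r ↔ q = 1 − |0.03 − 0.75| = 1 − 0.72 = 0.28
¬(¬r ↔ q) = 1 − 0.28 = 0.72
p ↔ ¬(¬r ↔ q) = 1 − |0.32 − 0.72| = 1 − 0.40 = 0.60
¬(p ↔ ¬(¬r ↔ q)) = 1 − 0.60 = 0.40

0.40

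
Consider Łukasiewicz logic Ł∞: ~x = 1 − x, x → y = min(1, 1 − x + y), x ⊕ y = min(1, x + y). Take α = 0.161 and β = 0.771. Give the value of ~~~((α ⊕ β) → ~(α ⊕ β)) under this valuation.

α ⊕ β = min(1, 0.161 + 0.771) = min(1, 0.932) = 0.932
~(α ⊕ β) = 1 − 0.932 = 0.068
(α ⊕ β) → ~(α ⊕ β) = min(1, 1 − 0.932 + 0.068) = min(1, 0.136) = 0.136
~((α ⊕ β) → ~(α ⊕ β)) = 1 − 0.136 = 0.864
~~((α ⊕ β) → ~(α ⊕ β)) = 1 − 0.864 = 0.136
~~~((α ⊕ β) → ~(α ⊕ β)) = 1 − 0.136 = 0.864

0.864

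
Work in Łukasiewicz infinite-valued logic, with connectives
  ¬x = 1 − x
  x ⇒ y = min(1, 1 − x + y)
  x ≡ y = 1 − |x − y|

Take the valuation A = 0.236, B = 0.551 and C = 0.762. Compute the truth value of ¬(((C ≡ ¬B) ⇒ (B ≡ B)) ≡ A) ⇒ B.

0.787

¬B = 1 − 0.551 = 0.449
C ≡ ¬B = 1 − |0.762 − 0.449| = 1 − 0.313 = 0.687
B ≡ B = 1 − |0.551 − 0.551| = 1 − 0.000 = 1.000
(C ≡ ¬B) ⇒ (B ≡ B) = min(1, 1 − 0.687 + 1.000) = min(1, 1.313) = 1.000
((C ≡ ¬B) ⇒ (B ≡ B)) ≡ A = 1 − |1.000 − 0.236| = 1 − 0.764 = 0.236
¬(((C ≡ ¬B) ⇒ (B ≡ B)) ≡ A) = 1 − 0.236 = 0.764
¬(((C ≡ ¬B) ⇒ (B ≡ B)) ≡ A) ⇒ B = min(1, 1 − 0.764 + 0.551) = min(1, 0.787) = 0.787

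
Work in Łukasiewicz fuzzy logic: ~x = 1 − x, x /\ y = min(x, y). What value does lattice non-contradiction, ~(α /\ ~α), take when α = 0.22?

0.78

~α = 1 − 0.22 = 0.78
α /\ ~α = min(0.22, 0.78) = 0.22
~(α /\ ~α) = 1 − 0.22 = 0.78
(The value 0.78 < 1 shows this instance is not satisfied; not a Ł∞-tautology — its value is 1 − min(a, 1−a).)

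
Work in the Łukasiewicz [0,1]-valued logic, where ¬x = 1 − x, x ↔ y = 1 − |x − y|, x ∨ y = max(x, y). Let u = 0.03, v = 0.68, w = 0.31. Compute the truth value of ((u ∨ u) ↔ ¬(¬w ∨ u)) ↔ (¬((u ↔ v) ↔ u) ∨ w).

0.60

u ∨ u = max(0.03, 0.03) = 0.03
¬w = 1 − 0.31 = 0.69
¬w ∨ u = max(0.69, 0.03) = 0.69
¬(¬w ∨ u) = 1 − 0.69 = 0.31
(u ∨ u) ↔ ¬(¬w ∨ u) = 1 − |0.03 − 0.31| = 1 − 0.28 = 0.72
u ↔ v = 1 − |0.03 − 0.68| = 1 − 0.65 = 0.35
(u ↔ v) ↔ u = 1 − |0.35 − 0.03| = 1 − 0.32 = 0.68
¬((u ↔ v) ↔ u) = 1 − 0.68 = 0.32
¬((u ↔ v) ↔ u) ∨ w = max(0.32, 0.31) = 0.32
((u ∨ u) ↔ ¬(¬w ∨ u)) ↔ (¬((u ↔ v) ↔ u) ∨ w) = 1 − |0.72 − 0.32| = 1 − 0.40 = 0.60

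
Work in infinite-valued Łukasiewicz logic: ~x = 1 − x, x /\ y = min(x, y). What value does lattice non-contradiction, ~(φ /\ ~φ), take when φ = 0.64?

0.64

~φ = 1 − 0.64 = 0.36
φ /\ ~φ = min(0.64, 0.36) = 0.36
~(φ /\ ~φ) = 1 − 0.36 = 0.64
(The value 0.64 < 1 shows this instance is not satisfied; not a Ł∞-tautology — its value is 1 − min(a, 1−a).)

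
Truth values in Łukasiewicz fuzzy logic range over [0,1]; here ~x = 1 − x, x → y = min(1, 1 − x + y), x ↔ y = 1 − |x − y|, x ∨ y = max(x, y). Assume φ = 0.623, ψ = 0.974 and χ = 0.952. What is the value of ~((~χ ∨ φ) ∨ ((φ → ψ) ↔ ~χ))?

~χ = 1 − 0.952 = 0.048
~χ ∨ φ = max(0.048, 0.623) = 0.623
φ → ψ = min(1, 1 − 0.623 + 0.974) = min(1, 1.351) = 1.000
(φ → ψ) ↔ ~χ = 1 − |1.000 − 0.048| = 1 − 0.952 = 0.048
(~χ ∨ φ) ∨ ((φ → ψ) ↔ ~χ) = max(0.623, 0.048) = 0.623
~((~χ ∨ φ) ∨ ((φ → ψ) ↔ ~χ)) = 1 − 0.623 = 0.377

0.377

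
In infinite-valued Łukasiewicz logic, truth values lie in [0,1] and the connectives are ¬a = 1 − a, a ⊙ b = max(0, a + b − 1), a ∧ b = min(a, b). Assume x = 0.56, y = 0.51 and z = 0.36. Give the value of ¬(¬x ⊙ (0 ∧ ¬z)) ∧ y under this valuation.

0.51

¬x = 1 − 0.56 = 0.44
¬z = 1 − 0.36 = 0.64
0 ∧ ¬z = min(0.00, 0.64) = 0.00
¬x ⊙ (0 ∧ ¬z) = max(0, 0.44 + 0.00 − 1) = max(0, -0.56) = 0.00
¬(¬x ⊙ (0 ∧ ¬z)) = 1 − 0.00 = 1.00
¬(¬x ⊙ (0 ∧ ¬z)) ∧ y = min(1.00, 0.51) = 0.51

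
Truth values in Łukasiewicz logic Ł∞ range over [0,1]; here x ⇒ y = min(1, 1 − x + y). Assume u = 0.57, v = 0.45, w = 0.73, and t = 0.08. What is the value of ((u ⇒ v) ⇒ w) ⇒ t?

u ⇒ v = min(1, 1 − 0.57 + 0.45) = min(1, 0.88) = 0.88
(u ⇒ v) ⇒ w = min(1, 1 − 0.88 + 0.73) = min(1, 0.85) = 0.85
((u ⇒ v) ⇒ w) ⇒ t = min(1, 1 − 0.85 + 0.08) = min(1, 0.23) = 0.23

0.23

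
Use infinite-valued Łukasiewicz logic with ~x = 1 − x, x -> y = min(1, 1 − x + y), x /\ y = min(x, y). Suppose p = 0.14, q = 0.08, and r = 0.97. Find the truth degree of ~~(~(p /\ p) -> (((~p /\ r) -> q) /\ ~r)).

p /\ p = min(0.14, 0.14) = 0.14
~(p /\ p) = 1 − 0.14 = 0.86
~p = 1 − 0.14 = 0.86
~p /\ r = min(0.86, 0.97) = 0.86
(~p /\ r) -> q = min(1, 1 − 0.86 + 0.08) = min(1, 0.22) = 0.22
~r = 1 − 0.97 = 0.03
((~p /\ r) -> q) /\ ~r = min(0.22, 0.03) = 0.03
~(p /\ p) -> (((~p /\ r) -> q) /\ ~r) = min(1, 1 − 0.86 + 0.03) = min(1, 0.17) = 0.17
~(~(p /\ p) -> (((~p /\ r) -> q) /\ ~r)) = 1 − 0.17 = 0.83
~~(~(p /\ p) -> (((~p /\ r) -> q) /\ ~r)) = 1 − 0.83 = 0.17

0.17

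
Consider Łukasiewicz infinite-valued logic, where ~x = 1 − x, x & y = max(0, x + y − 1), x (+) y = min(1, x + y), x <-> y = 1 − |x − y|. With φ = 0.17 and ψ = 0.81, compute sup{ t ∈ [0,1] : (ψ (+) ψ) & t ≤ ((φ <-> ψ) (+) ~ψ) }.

ψ (+) ψ = min(1, 0.81 + 0.81) = min(1, 1.62) = 1.00
So the left factor is ψ (+) ψ = 1.00.
φ <-> ψ = 1 − |0.17 − 0.81| = 1 − 0.64 = 0.36
~ψ = 1 − 0.81 = 0.19
(φ <-> ψ) (+) ~ψ = min(1, 0.36 + 0.19) = min(1, 0.55) = 0.55
So the right-hand bound is (φ <-> ψ) (+) ~ψ = 0.55.
The residuum of the Łukasiewicz t-norm gives the supremum: min(1, 1 − 1.00 + 0.55).
1 − 1.00 + 0.55 = 0.55, so t = min(1, 0.55) = 0.55.
Check: 1.00 & 0.55 = max(0, 0.55) = 0.55 ≤ 0.55.

0.55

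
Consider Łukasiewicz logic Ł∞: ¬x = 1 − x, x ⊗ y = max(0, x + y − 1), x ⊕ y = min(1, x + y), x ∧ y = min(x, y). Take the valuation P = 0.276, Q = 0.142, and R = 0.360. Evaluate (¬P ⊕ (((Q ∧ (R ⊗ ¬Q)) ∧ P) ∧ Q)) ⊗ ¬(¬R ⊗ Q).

0.866

¬P = 1 − 0.276 = 0.724
¬Q = 1 − 0.142 = 0.858
R ⊗ ¬Q = max(0, 0.360 + 0.858 − 1) = max(0, 0.218) = 0.218
Q ∧ (R ⊗ ¬Q) = min(0.142, 0.218) = 0.142
(Q ∧ (R ⊗ ¬Q)) ∧ P = min(0.142, 0.276) = 0.142
((Q ∧ (R ⊗ ¬Q)) ∧ P) ∧ Q = min(0.142, 0.142) = 0.142
¬P ⊕ (((Q ∧ (R ⊗ ¬Q)) ∧ P) ∧ Q) = min(1, 0.724 + 0.142) = min(1, 0.866) = 0.866
¬R = 1 − 0.360 = 0.640
¬R ⊗ Q = max(0, 0.640 + 0.142 − 1) = max(0, -0.218) = 0.000
¬(¬R ⊗ Q) = 1 − 0.000 = 1.000
(¬P ⊕ (((Q ∧ (R ⊗ ¬Q)) ∧ P) ∧ Q)) ⊗ ¬(¬R ⊗ Q) = max(0, 0.866 + 1.000 − 1) = max(0, 0.866) = 0.866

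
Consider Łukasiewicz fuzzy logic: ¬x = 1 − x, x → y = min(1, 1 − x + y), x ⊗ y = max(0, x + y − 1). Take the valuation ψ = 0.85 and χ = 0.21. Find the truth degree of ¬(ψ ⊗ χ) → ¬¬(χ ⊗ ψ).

ψ ⊗ χ = max(0, 0.85 + 0.21 − 1) = max(0, 0.06) = 0.06
¬(ψ ⊗ χ) = 1 − 0.06 = 0.94
χ ⊗ ψ = max(0, 0.21 + 0.85 − 1) = max(0, 0.06) = 0.06
¬(χ ⊗ ψ) = 1 − 0.06 = 0.94
¬¬(χ ⊗ ψ) = 1 − 0.94 = 0.06
¬(ψ ⊗ χ) → ¬¬(χ ⊗ ψ) = min(1, 1 − 0.94 + 0.06) = min(1, 0.12) = 0.12

0.12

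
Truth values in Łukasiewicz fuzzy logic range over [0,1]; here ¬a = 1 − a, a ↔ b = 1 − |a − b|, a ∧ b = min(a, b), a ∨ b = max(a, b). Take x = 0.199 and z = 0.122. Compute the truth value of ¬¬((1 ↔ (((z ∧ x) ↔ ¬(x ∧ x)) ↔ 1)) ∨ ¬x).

0.801

z ∧ x = min(0.122, 0.199) = 0.122
x ∧ x = min(0.199, 0.199) = 0.199
¬(x ∧ x) = 1 − 0.199 = 0.801
(z ∧ x) ↔ ¬(x ∧ x) = 1 − |0.122 − 0.801| = 1 − 0.679 = 0.321
((z ∧ x) ↔ ¬(x ∧ x)) ↔ 1 = 1 − |0.321 − 1.000| = 1 − 0.679 = 0.321
1 ↔ (((z ∧ x) ↔ ¬(x ∧ x)) ↔ 1) = 1 − |1.000 − 0.321| = 1 − 0.679 = 0.321
¬x = 1 − 0.199 = 0.801
(1 ↔ (((z ∧ x) ↔ ¬(x ∧ x)) ↔ 1)) ∨ ¬x = max(0.321, 0.801) = 0.801
¬((1 ↔ (((z ∧ x) ↔ ¬(x ∧ x)) ↔ 1)) ∨ ¬x) = 1 − 0.801 = 0.199
¬¬((1 ↔ (((z ∧ x) ↔ ¬(x ∧ x)) ↔ 1)) ∨ ¬x) = 1 − 0.199 = 0.801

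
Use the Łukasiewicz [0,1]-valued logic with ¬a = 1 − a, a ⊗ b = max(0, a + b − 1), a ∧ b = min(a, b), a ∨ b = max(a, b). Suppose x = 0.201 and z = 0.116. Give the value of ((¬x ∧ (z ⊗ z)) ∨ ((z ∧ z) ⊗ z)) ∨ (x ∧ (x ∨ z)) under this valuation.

¬x = 1 − 0.201 = 0.799
z ⊗ z = max(0, 0.116 + 0.116 − 1) = max(0, -0.768) = 0.000
¬x ∧ (z ⊗ z) = min(0.799, 0.000) = 0.000
z ∧ z = min(0.116, 0.116) = 0.116
(z ∧ z) ⊗ z = max(0, 0.116 + 0.116 − 1) = max(0, -0.768) = 0.000
(¬x ∧ (z ⊗ z)) ∨ ((z ∧ z) ⊗ z) = max(0.000, 0.000) = 0.000
x ∨ z = max(0.201, 0.116) = 0.201
x ∧ (x ∨ z) = min(0.201, 0.201) = 0.201
((¬x ∧ (z ⊗ z)) ∨ ((z ∧ z) ⊗ z)) ∨ (x ∧ (x ∨ z)) = max(0.000, 0.201) = 0.201

0.201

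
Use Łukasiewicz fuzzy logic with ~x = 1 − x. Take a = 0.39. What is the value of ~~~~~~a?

~a = 1 − 0.39 = 0.61
~~a = 1 − 0.61 = 0.39
~~~a = 1 − 0.39 = 0.61
~~~~a = 1 − 0.61 = 0.39
~~~~~a = 1 − 0.39 = 0.61
~~~~~~a = 1 − 0.61 = 0.39

0.39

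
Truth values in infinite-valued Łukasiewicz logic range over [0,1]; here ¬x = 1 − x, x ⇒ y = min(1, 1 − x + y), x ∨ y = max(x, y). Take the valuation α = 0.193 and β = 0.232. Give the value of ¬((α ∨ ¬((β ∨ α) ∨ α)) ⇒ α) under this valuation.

0.575

β ∨ α = max(0.232, 0.193) = 0.232
(β ∨ α) ∨ α = max(0.232, 0.193) = 0.232
¬((β ∨ α) ∨ α) = 1 − 0.232 = 0.768
α ∨ ¬((β ∨ α) ∨ α) = max(0.193, 0.768) = 0.768
(α ∨ ¬((β ∨ α) ∨ α)) ⇒ α = min(1, 1 − 0.768 + 0.193) = min(1, 0.425) = 0.425
¬((α ∨ ¬((β ∨ α) ∨ α)) ⇒ α) = 1 − 0.425 = 0.575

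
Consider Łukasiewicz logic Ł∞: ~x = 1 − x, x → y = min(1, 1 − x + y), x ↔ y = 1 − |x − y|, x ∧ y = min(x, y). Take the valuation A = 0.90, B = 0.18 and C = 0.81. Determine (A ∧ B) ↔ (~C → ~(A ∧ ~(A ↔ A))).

A ∧ B = min(0.90, 0.18) = 0.18
~C = 1 − 0.81 = 0.19
A ↔ A = 1 − |0.90 − 0.90| = 1 − 0.00 = 1.00
~(A ↔ A) = 1 − 1.00 = 0.00
A ∧ ~(A ↔ A) = min(0.90, 0.00) = 0.00
~(A ∧ ~(A ↔ A)) = 1 − 0.00 = 1.00
~C → ~(A ∧ ~(A ↔ A)) = min(1, 1 − 0.19 + 1.00) = min(1, 1.81) = 1.00
(A ∧ B) ↔ (~C → ~(A ∧ ~(A ↔ A))) = 1 − |0.18 − 1.00| = 1 − 0.82 = 0.18

0.18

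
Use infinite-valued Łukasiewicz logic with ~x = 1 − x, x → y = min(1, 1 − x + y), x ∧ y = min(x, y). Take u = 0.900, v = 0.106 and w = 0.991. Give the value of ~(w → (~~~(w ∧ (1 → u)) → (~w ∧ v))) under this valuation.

1 → u = min(1, 1 − 1.000 + 0.900) = min(1, 0.900) = 0.900
w ∧ (1 → u) = min(0.991, 0.900) = 0.900
~(w ∧ (1 → u)) = 1 − 0.900 = 0.100
~~(w ∧ (1 → u)) = 1 − 0.100 = 0.900
~~~(w ∧ (1 → u)) = 1 − 0.900 = 0.100
~w = 1 − 0.991 = 0.009
~w ∧ v = min(0.009, 0.106) = 0.009
~~~(w ∧ (1 → u)) → (~w ∧ v) = min(1, 1 − 0.100 + 0.009) = min(1, 0.909) = 0.909
w → (~~~(w ∧ (1 → u)) → (~w ∧ v)) = min(1, 1 − 0.991 + 0.909) = min(1, 0.918) = 0.918
~(w → (~~~(w ∧ (1 → u)) → (~w ∧ v))) = 1 − 0.918 = 0.082

0.082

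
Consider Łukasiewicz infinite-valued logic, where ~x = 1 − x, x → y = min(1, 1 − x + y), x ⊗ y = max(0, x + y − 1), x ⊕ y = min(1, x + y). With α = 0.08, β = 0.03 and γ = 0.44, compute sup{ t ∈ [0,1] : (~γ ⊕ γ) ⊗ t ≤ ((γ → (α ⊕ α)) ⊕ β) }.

0.75

~γ = 1 − 0.44 = 0.56
~γ ⊕ γ = min(1, 0.56 + 0.44) = min(1, 1.00) = 1.00
So the left factor is ~γ ⊕ γ = 1.00.
α ⊕ α = min(1, 0.08 + 0.08) = min(1, 0.16) = 0.16
γ → (α ⊕ α) = min(1, 1 − 0.44 + 0.16) = min(1, 0.72) = 0.72
(γ → (α ⊕ α)) ⊕ β = min(1, 0.72 + 0.03) = min(1, 0.75) = 0.75
So the right-hand bound is (γ → (α ⊕ α)) ⊕ β = 0.75.
The residuum of the Łukasiewicz t-norm gives the supremum: min(1, 1 − 1.00 + 0.75).
1 − 1.00 + 0.75 = 0.75, so t = min(1, 0.75) = 0.75.
Check: 1.00 ⊗ 0.75 = max(0, 0.75) = 0.75 ≤ 0.75.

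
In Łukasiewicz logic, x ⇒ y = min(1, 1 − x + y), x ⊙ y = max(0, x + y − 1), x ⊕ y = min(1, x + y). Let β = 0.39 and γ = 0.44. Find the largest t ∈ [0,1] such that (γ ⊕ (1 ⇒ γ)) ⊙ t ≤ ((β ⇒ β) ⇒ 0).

1 ⇒ γ = min(1, 1 − 1.00 + 0.44) = min(1, 0.44) = 0.44
γ ⊕ (1 ⇒ γ) = min(1, 0.44 + 0.44) = min(1, 0.88) = 0.88
So the left factor is γ ⊕ (1 ⇒ γ) = 0.88.
β ⇒ β = min(1, 1 − 0.39 + 0.39) = min(1, 1.00) = 1.00
(β ⇒ β) ⇒ 0 = min(1, 1 − 1.00 + 0.00) = min(1, 0.00) = 0.00
So the right-hand bound is (β ⇒ β) ⇒ 0 = 0.00.
The residuum of the Łukasiewicz t-norm gives the supremum: min(1, 1 − 0.88 + 0.00).
1 − 0.88 + 0.00 = 0.12, so t = min(1, 0.12) = 0.12.
Check: 0.88 ⊙ 0.12 = max(0, 0.00) = 0.00 ≤ 0.00.

0.12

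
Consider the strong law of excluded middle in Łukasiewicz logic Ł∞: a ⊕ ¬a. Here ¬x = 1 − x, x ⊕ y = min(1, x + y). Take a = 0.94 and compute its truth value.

¬a = 1 − 0.94 = 0.06
a ⊕ ¬a = min(1, 0.94 + 0.06) = min(1, 1.00) = 1.00
(As expected: always 1 in Ł∞ since a ⊕ (1−a) = 1.)

1.00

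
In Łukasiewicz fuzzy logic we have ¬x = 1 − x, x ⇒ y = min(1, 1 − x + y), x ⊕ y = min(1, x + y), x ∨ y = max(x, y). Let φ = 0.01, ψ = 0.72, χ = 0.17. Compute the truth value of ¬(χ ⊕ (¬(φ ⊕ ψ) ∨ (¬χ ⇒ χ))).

0.49

φ ⊕ ψ = min(1, 0.01 + 0.72) = min(1, 0.73) = 0.73
¬(φ ⊕ ψ) = 1 − 0.73 = 0.27
¬χ = 1 − 0.17 = 0.83
¬χ ⇒ χ = min(1, 1 − 0.83 + 0.17) = min(1, 0.34) = 0.34
¬(φ ⊕ ψ) ∨ (¬χ ⇒ χ) = max(0.27, 0.34) = 0.34
χ ⊕ (¬(φ ⊕ ψ) ∨ (¬χ ⇒ χ)) = min(1, 0.17 + 0.34) = min(1, 0.51) = 0.51
¬(χ ⊕ (¬(φ ⊕ ψ) ∨ (¬χ ⇒ χ))) = 1 − 0.51 = 0.49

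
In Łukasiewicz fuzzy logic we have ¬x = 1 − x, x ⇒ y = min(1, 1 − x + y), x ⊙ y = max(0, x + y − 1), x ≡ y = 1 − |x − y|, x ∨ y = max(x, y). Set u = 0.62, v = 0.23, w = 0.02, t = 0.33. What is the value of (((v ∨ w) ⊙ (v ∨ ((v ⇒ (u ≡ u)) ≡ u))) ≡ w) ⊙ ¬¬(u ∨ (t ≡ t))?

v ∨ w = max(0.23, 0.02) = 0.23
u ≡ u = 1 − |0.62 − 0.62| = 1 − 0.00 = 1.00
v ⇒ (u ≡ u) = min(1, 1 − 0.23 + 1.00) = min(1, 1.77) = 1.00
(v ⇒ (u ≡ u)) ≡ u = 1 − |1.00 − 0.62| = 1 − 0.38 = 0.62
v ∨ ((v ⇒ (u ≡ u)) ≡ u) = max(0.23, 0.62) = 0.62
(v ∨ w) ⊙ (v ∨ ((v ⇒ (u ≡ u)) ≡ u)) = max(0, 0.23 + 0.62 − 1) = max(0, -0.15) = 0.00
((v ∨ w) ⊙ (v ∨ ((v ⇒ (u ≡ u)) ≡ u))) ≡ w = 1 − |0.00 − 0.02| = 1 − 0.02 = 0.98
t ≡ t = 1 − |0.33 − 0.33| = 1 − 0.00 = 1.00
u ∨ (t ≡ t) = max(0.62, 1.00) = 1.00
¬(u ∨ (t ≡ t)) = 1 − 1.00 = 0.00
¬¬(u ∨ (t ≡ t)) = 1 − 0.00 = 1.00
(((v ∨ w) ⊙ (v ∨ ((v ⇒ (u ≡ u)) ≡ u))) ≡ w) ⊙ ¬¬(u ∨ (t ≡ t)) = max(0, 0.98 + 1.00 − 1) = max(0, 0.98) = 0.98

0.98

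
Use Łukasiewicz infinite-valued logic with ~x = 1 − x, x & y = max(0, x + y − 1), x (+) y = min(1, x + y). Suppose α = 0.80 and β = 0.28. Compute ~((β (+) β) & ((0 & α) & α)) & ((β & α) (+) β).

0.36

β (+) β = min(1, 0.28 + 0.28) = min(1, 0.56) = 0.56
0 & α = max(0, 0.00 + 0.80 − 1) = max(0, -0.20) = 0.00
(0 & α) & α = max(0, 0.00 + 0.80 − 1) = max(0, -0.20) = 0.00
(β (+) β) & ((0 & α) & α) = max(0, 0.56 + 0.00 − 1) = max(0, -0.44) = 0.00
~((β (+) β) & ((0 & α) & α)) = 1 − 0.00 = 1.00
β & α = max(0, 0.28 + 0.80 − 1) = max(0, 0.08) = 0.08
(β & α) (+) β = min(1, 0.08 + 0.28) = min(1, 0.36) = 0.36
~((β (+) β) & ((0 & α) & α)) & ((β & α) (+) β) = max(0, 1.00 + 0.36 − 1) = max(0, 0.36) = 0.36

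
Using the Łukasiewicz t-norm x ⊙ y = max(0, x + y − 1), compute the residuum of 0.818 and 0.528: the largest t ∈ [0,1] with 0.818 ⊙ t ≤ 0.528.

The residuum of the Łukasiewicz t-norm gives the supremum: min(1, 1 − 0.818 + 0.528).
1 − 0.818 + 0.528 = 0.710, so t = min(1, 0.710) = 0.710.
Check: 0.818 ⊙ 0.710 = max(0, 0.528) = 0.528 ≤ 0.528.

0.710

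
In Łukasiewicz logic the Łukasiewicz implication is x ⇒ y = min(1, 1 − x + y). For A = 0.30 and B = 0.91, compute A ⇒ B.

A ⇒ B = min(1, 1 − 0.30 + 0.91) = min(1, 1.61) = 1.00
For comparison, the Gödel implication (1 if x ≤ y else y) would give 1.00.

1.00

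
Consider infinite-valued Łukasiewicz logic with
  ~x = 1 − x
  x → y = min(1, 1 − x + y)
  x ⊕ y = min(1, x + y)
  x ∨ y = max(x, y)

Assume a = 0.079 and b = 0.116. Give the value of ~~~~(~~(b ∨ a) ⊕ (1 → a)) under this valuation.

0.195

b ∨ a = max(0.116, 0.079) = 0.116
~(b ∨ a) = 1 − 0.116 = 0.884
~~(b ∨ a) = 1 − 0.884 = 0.116
1 → a = min(1, 1 − 1.000 + 0.079) = min(1, 0.079) = 0.079
~~(b ∨ a) ⊕ (1 → a) = min(1, 0.116 + 0.079) = min(1, 0.195) = 0.195
~(~~(b ∨ a) ⊕ (1 → a)) = 1 − 0.195 = 0.805
~~(~~(b ∨ a) ⊕ (1 → a)) = 1 − 0.805 = 0.195
~~~(~~(b ∨ a) ⊕ (1 → a)) = 1 − 0.195 = 0.805
~~~~(~~(b ∨ a) ⊕ (1 → a)) = 1 − 0.805 = 0.195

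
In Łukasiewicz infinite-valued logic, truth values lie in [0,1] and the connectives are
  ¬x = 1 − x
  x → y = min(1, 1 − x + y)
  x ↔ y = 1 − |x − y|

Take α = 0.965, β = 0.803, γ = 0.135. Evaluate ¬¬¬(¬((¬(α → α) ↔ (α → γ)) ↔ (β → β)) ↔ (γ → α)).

0.830

α → α = min(1, 1 − 0.965 + 0.965) = min(1, 1.000) = 1.000
¬(α → α) = 1 − 1.000 = 0.000
α → γ = min(1, 1 − 0.965 + 0.135) = min(1, 0.170) = 0.170
¬(α → α) ↔ (α → γ) = 1 − |0.000 − 0.170| = 1 − 0.170 = 0.830
β → β = min(1, 1 − 0.803 + 0.803) = min(1, 1.000) = 1.000
(¬(α → α) ↔ (α → γ)) ↔ (β → β) = 1 − |0.830 − 1.000| = 1 − 0.170 = 0.830
¬((¬(α → α) ↔ (α → γ)) ↔ (β → β)) = 1 − 0.830 = 0.170
γ → α = min(1, 1 − 0.135 + 0.965) = min(1, 1.830) = 1.000
¬((¬(α → α) ↔ (α → γ)) ↔ (β → β)) ↔ (γ → α) = 1 − |0.170 − 1.000| = 1 − 0.830 = 0.170
¬(¬((¬(α → α) ↔ (α → γ)) ↔ (β → β)) ↔ (γ → α)) = 1 − 0.170 = 0.830
¬¬(¬((¬(α → α) ↔ (α → γ)) ↔ (β → β)) ↔ (γ → α)) = 1 − 0.830 = 0.170
¬¬¬(¬((¬(α → α) ↔ (α → γ)) ↔ (β → β)) ↔ (γ → α)) = 1 − 0.170 = 0.830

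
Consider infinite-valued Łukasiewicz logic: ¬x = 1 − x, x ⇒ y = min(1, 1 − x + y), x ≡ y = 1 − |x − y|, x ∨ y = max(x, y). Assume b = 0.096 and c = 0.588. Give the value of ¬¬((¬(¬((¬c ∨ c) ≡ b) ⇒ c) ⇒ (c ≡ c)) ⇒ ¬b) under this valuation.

¬c = 1 − 0.588 = 0.412
¬c ∨ c = max(0.412, 0.588) = 0.588
(¬c ∨ c) ≡ b = 1 − |0.588 − 0.096| = 1 − 0.492 = 0.508
¬((¬c ∨ c) ≡ b) = 1 − 0.508 = 0.492
¬((¬c ∨ c) ≡ b) ⇒ c = min(1, 1 − 0.492 + 0.588) = min(1, 1.096) = 1.000
¬(¬((¬c ∨ c) ≡ b) ⇒ c) = 1 − 1.000 = 0.000
c ≡ c = 1 − |0.588 − 0.588| = 1 − 0.000 = 1.000
¬(¬((¬c ∨ c) ≡ b) ⇒ c) ⇒ (c ≡ c) = min(1, 1 − 0.000 + 1.000) = min(1, 2.000) = 1.000
¬b = 1 − 0.096 = 0.904
(¬(¬((¬c ∨ c) ≡ b) ⇒ c) ⇒ (c ≡ c)) ⇒ ¬b = min(1, 1 − 1.000 + 0.904) = min(1, 0.904) = 0.904
¬((¬(¬((¬c ∨ c) ≡ b) ⇒ c) ⇒ (c ≡ c)) ⇒ ¬b) = 1 − 0.904 = 0.096
¬¬((¬(¬((¬c ∨ c) ≡ b) ⇒ c) ⇒ (c ≡ c)) ⇒ ¬b) = 1 − 0.096 = 0.904

0.904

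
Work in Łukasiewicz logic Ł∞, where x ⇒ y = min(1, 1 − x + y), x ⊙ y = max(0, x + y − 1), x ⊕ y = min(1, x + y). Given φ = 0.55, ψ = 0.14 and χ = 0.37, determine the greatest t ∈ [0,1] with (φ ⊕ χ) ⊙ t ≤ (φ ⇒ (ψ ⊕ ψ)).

0.81

φ ⊕ χ = min(1, 0.55 + 0.37) = min(1, 0.92) = 0.92
So the left factor is φ ⊕ χ = 0.92.
ψ ⊕ ψ = min(1, 0.14 + 0.14) = min(1, 0.28) = 0.28
φ ⇒ (ψ ⊕ ψ) = min(1, 1 − 0.55 + 0.28) = min(1, 0.73) = 0.73
So the right-hand bound is φ ⇒ (ψ ⊕ ψ) = 0.73.
The residuum of the Łukasiewicz t-norm gives the supremum: min(1, 1 − 0.92 + 0.73).
1 − 0.92 + 0.73 = 0.81, so t = min(1, 0.81) = 0.81.
Check: 0.92 ⊙ 0.81 = max(0, 0.73) = 0.73 ≤ 0.73.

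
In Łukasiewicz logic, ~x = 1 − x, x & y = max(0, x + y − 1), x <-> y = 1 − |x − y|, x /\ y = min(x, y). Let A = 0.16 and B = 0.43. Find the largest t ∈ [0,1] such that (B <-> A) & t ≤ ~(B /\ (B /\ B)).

B <-> A = 1 − |0.43 − 0.16| = 1 − 0.27 = 0.73
So the left factor is B <-> A = 0.73.
B /\ B = min(0.43, 0.43) = 0.43
B /\ (B /\ B) = min(0.43, 0.43) = 0.43
~(B /\ (B /\ B)) = 1 − 0.43 = 0.57
So the right-hand bound is ~(B /\ (B /\ B)) = 0.57.
The residuum of the Łukasiewicz t-norm gives the supremum: min(1, 1 − 0.73 + 0.57).
1 − 0.73 + 0.57 = 0.84, so t = min(1, 0.84) = 0.84.
Check: 0.73 & 0.84 = max(0, 0.57) = 0.57 ≤ 0.57.

0.84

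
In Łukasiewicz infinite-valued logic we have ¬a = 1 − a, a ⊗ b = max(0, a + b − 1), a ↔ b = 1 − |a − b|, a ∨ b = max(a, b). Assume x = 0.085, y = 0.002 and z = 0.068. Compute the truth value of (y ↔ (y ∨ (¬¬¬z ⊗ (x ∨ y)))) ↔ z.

0.083

¬z = 1 − 0.068 = 0.932
¬¬z = 1 − 0.932 = 0.068
¬¬¬z = 1 − 0.068 = 0.932
x ∨ y = max(0.085, 0.002) = 0.085
¬¬¬z ⊗ (x ∨ y) = max(0, 0.932 + 0.085 − 1) = max(0, 0.017) = 0.017
y ∨ (¬¬¬z ⊗ (x ∨ y)) = max(0.002, 0.017) = 0.017
y ↔ (y ∨ (¬¬¬z ⊗ (x ∨ y))) = 1 − |0.002 − 0.017| = 1 − 0.015 = 0.985
(y ↔ (y ∨ (¬¬¬z ⊗ (x ∨ y)))) ↔ z = 1 − |0.985 − 0.068| = 1 − 0.917 = 0.083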